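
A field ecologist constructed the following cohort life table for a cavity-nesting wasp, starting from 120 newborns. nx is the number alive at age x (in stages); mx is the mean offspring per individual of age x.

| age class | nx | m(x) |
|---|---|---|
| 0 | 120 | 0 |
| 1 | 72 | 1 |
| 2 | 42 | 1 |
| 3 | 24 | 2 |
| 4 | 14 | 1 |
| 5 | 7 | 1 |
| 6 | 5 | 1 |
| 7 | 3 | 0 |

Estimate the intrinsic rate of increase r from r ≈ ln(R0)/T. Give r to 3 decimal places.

lx = nx/n0 = nx/120: 1, 0.6, 0.35, 0.2, 0.11667…, 0.05833…, 0.04167…, 0.025
R0 = Σ lx·mx = 0 + 0.6 + 0.35 + 0.4 + 0.11667… + 0.05833… + 0.04167… + 0 = 1.566667…
Σ x·lx·mx = 3.508333…; T = 3.508333…/1.566667… = 2.23936…
r ≈ ln(R0)/T = ln(1.566667…)/2.23936… = 0.20048… → 0.200

0.200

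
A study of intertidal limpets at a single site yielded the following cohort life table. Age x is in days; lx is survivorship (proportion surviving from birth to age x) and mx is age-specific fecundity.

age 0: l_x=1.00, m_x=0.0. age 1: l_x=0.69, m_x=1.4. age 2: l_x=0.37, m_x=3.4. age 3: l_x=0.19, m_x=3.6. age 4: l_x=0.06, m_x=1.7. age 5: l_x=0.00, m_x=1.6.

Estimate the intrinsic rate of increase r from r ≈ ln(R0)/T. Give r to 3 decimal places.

R0 = Σ lx·mx = 0 + 0.966 + 1.258 + 0.684 + 0.102 + 0 = 3.01
Σ x·lx·mx = 5.942; T = 5.942/3.01 = 1.97409…
r ≈ ln(R0)/T = ln(3.01)/1.97409… = 0.5582… → 0.558

0.558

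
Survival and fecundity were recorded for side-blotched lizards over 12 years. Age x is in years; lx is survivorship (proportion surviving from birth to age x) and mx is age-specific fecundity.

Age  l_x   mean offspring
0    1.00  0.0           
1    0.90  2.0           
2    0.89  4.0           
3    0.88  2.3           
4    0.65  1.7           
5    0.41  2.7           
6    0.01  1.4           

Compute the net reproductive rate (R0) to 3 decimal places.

lx·mx by age: 0, 1.8, 3.56, 2.024, 1.105, 1.107, 0.014
R0 = Σ lx·mx = 9.61 → 9.610

9.610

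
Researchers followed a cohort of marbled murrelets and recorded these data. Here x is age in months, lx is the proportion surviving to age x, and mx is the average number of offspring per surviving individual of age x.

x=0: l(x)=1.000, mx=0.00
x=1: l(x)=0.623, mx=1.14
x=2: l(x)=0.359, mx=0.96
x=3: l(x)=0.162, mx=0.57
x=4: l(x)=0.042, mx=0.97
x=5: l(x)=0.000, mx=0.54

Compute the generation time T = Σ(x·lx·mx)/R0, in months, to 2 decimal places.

1.55

lx·mx: 0, 0.71022, 0.34464, 0.09234, 0.04074, 0 → R0 = 1.18794
x·lx·mx: 0, 0.71022, 0.68928, 0.27702, 0.16296, 0 → Σ = 1.83948
T = 1.83948 / 1.18794 = 1.548462… → 1.55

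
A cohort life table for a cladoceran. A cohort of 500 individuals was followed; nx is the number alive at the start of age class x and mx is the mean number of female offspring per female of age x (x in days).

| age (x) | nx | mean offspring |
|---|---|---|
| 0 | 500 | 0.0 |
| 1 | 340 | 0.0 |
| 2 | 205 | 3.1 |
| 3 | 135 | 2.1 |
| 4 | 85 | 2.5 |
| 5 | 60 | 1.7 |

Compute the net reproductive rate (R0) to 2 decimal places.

lx = nx/n0 = nx/500: 1, 0.68, 0.41, 0.27, 0.17, 0.12
lx·mx by age: 0, 0, 1.271, 0.567, 0.425, 0.204
R0 = Σ lx·mx = 2.467 → 2.47

2.47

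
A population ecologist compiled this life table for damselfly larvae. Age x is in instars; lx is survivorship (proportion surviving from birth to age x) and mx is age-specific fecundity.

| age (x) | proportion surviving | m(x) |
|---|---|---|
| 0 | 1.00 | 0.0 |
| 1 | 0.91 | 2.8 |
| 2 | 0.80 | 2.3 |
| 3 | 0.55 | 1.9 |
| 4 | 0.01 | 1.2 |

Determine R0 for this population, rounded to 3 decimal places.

5.445

lx·mx by age: 0, 2.548, 1.84, 1.045, 0.012
R0 = Σ lx·mx = 5.445 → 5.445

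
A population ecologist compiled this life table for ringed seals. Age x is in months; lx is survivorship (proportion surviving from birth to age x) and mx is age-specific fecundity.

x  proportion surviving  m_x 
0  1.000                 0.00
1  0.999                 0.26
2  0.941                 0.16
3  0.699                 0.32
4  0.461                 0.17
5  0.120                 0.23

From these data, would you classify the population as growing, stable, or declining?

declining

R0 = Σ lx·mx = 0 + 0.25974 + 0.15056 + 0.22368 + 0.07837 + 0.0276 = 0.73995
R0 < 1, so the population is declining.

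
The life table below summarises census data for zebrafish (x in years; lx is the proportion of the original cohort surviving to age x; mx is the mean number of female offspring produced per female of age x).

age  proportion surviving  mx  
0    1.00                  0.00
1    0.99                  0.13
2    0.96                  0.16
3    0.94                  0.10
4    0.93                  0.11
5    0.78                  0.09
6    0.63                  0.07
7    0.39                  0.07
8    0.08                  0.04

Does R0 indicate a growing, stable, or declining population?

R0 = Σ lx·mx = 0 + 0.1287 + 0.1536 + 0.094 + 0.1023 + 0.0702 + 0.0441 + 0.0273 + 0.0032 = 0.6234
R0 < 1, so the population is declining.

declining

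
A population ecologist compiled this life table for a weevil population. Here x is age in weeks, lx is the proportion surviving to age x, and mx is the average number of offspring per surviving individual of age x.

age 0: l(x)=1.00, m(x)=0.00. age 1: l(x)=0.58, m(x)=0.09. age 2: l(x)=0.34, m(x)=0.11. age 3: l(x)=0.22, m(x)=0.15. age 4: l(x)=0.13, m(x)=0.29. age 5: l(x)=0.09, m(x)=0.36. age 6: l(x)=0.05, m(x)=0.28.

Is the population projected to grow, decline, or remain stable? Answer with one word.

R0 = Σ lx·mx = 0 + 0.0522 + 0.0374 + 0.033 + 0.0377 + 0.0324 + 0.014 = 0.2067
R0 < 1, so the population is declining.

declining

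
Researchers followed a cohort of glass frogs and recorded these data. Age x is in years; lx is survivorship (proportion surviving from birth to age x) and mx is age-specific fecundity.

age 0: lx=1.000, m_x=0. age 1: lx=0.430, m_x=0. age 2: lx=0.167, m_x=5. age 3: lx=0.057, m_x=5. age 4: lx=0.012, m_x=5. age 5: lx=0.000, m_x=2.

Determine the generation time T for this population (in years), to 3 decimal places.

2.343

lx·mx: 0, 0, 0.835, 0.285, 0.06, 0 → R0 = 1.18
x·lx·mx: 0, 0, 1.67, 0.855, 0.24, 0 → Σ = 2.765
T = 2.765 / 1.18 = 2.34322… → 2.343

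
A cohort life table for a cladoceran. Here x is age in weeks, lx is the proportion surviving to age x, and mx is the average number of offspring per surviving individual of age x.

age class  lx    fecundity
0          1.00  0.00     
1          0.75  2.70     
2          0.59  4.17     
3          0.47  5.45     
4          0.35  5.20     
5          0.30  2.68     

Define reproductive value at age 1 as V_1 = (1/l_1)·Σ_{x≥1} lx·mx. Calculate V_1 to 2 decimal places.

12.89

lx·mx for x ≥ 1: 2.025, 2.4603, 2.5615, 1.82, 0.804 → sum = 9.6708
V_1 = 9.6708 / l_1 = 9.6708 / 0.75 = 12.8944 → 12.89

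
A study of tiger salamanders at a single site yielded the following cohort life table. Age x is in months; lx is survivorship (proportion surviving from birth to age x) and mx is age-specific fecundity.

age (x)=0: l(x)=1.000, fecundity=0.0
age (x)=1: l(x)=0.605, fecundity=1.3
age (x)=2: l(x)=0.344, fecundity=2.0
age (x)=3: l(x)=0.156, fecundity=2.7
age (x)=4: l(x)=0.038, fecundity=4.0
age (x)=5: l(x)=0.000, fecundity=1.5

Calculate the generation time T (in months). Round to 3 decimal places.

lx·mx: 0, 0.7865, 0.688, 0.4212, 0.152, 0 → R0 = 2.0477
x·lx·mx: 0, 0.7865, 1.376, 1.2636, 0.608, 0 → Σ = 4.0341
T = 4.0341 / 2.0477 = 1.970064… → 1.970

1.970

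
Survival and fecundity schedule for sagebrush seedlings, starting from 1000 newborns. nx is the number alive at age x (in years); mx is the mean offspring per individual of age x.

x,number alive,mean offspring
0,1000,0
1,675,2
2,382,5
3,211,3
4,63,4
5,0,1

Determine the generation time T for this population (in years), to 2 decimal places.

1.95

lx = nx/n0 = nx/1000: 1, 0.675, 0.382, 0.211, 0.063, 0
lx·mx: 0, 1.35, 1.91, 0.633, 0.252, 0 → R0 = 4.145
x·lx·mx: 0, 1.35, 3.82, 1.899, 1.008, 0 → Σ = 8.077
T = 8.077 / 4.145 = 1.948613… → 1.95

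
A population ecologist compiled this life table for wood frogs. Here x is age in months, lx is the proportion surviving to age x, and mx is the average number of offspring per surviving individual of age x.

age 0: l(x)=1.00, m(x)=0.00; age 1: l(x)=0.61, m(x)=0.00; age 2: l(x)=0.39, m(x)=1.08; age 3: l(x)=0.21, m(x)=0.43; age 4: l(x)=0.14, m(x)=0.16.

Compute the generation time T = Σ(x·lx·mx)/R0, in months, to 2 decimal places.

lx·mx: 0, 0, 0.4212, 0.0903, 0.0224 → R0 = 0.5339
x·lx·mx: 0, 0, 0.8424, 0.2709, 0.0896 → Σ = 1.2029
T = 1.2029 / 0.5339 = 2.253044… → 2.25

2.25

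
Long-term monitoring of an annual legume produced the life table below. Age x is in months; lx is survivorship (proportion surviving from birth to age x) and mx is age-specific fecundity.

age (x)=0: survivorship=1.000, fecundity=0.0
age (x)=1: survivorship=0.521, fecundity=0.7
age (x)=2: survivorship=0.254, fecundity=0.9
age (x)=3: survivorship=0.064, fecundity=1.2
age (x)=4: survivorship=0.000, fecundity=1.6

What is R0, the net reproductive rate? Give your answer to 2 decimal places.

0.67

lx·mx by age: 0, 0.3647, 0.2286, 0.0768, 0
R0 = Σ lx·mx = 0.6701 → 0.67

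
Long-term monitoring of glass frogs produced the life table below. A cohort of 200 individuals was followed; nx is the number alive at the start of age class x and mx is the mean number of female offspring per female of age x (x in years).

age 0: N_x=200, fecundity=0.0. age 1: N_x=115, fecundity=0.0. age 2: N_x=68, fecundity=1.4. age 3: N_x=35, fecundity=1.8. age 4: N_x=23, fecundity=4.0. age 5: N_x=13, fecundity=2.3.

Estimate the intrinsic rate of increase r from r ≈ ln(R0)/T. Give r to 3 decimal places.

0.105

lx = nx/n0 = nx/200: 1, 0.575, 0.34, 0.175, 0.115, 0.065
R0 = Σ lx·mx = 0 + 0 + 0.476 + 0.315 + 0.46 + 0.1495 = 1.4005
Σ x·lx·mx = 4.4845; T = 4.4845/1.4005 = 3.20207…
r ≈ ln(R0)/T = ln(1.4005)/3.20207… = 0.10519… → 0.105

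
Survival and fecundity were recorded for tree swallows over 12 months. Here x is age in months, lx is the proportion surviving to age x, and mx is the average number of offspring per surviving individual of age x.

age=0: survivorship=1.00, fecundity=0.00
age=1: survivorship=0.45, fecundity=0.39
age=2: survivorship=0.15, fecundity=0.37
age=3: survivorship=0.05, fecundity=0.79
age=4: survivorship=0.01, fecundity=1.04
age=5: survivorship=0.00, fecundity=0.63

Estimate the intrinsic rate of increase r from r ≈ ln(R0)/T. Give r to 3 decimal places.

-0.799

R0 = Σ lx·mx = 0 + 0.1755 + 0.0555 + 0.0395 + 0.0104 + 0 = 0.2809
Σ x·lx·mx = 0.4466; T = 0.4466/0.2809 = 1.58989…
r ≈ ln(R0)/T = ln(0.2809)/1.58989… = -0.79864… → -0.799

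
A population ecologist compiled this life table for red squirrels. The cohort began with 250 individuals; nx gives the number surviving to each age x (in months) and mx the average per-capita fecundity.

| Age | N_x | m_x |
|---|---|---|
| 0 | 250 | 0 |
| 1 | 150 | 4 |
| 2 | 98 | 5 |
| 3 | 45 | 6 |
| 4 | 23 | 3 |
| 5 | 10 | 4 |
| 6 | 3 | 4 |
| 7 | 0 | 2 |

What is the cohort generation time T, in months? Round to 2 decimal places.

lx = nx/n0 = nx/250: 1, 0.6, 0.392, 0.18, 0.092, 0.04, 0.012, 0
lx·mx: 0, 2.4, 1.96, 1.08, 0.276, 0.16, 0.048, 0 → R0 = 5.924
x·lx·mx: 0, 2.4, 3.92, 3.24, 1.104, 0.8, 0.288, 0 → Σ = 11.752
T = 11.752 / 5.924 = 1.983795… → 1.98

1.98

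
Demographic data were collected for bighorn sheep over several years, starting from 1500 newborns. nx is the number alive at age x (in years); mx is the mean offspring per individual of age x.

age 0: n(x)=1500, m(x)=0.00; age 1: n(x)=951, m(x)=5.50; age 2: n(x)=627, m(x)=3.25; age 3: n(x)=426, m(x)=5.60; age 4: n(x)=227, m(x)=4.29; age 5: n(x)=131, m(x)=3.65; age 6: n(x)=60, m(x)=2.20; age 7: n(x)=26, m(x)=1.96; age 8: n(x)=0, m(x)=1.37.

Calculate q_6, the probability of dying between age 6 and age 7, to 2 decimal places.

lx = nx/n0 = nx/1500: 1, 0.634, 0.418, 0.284, 0.15133…, 0.08733…, 0.04, 0.01733…, 0
q_6 = (l_6 − l_7) / l_6 = (0.04 − 0.017333…) / 0.04
     = 0.022667… / 0.04 = 0.566667… → 0.57

0.57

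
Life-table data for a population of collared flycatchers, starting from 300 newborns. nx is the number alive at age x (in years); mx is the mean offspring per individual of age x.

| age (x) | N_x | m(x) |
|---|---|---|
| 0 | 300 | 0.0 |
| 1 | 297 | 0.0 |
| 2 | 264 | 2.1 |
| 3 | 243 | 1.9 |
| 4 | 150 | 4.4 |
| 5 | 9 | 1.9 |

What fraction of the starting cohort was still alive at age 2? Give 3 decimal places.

l_2 = n_2/n_0 = 264/300 = 0.88 → 0.880

0.880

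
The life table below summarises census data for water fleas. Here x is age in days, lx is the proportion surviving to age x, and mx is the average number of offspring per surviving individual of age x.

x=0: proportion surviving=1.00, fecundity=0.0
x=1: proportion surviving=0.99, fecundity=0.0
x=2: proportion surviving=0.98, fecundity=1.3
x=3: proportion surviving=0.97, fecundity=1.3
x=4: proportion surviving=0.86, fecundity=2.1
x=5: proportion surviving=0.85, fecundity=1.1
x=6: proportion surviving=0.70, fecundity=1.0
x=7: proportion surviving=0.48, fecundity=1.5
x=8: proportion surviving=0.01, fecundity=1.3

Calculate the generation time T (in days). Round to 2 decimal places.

lx·mx: 0, 0, 1.274, 1.261, 1.806, 0.935, 0.7, 0.72, 0.013 → R0 = 6.709
x·lx·mx: 0, 0, 2.548, 3.783, 7.224, 4.675, 4.2, 5.04, 0.104 → Σ = 27.574
T = 27.574 / 6.709 = 4.110001… → 4.11

4.11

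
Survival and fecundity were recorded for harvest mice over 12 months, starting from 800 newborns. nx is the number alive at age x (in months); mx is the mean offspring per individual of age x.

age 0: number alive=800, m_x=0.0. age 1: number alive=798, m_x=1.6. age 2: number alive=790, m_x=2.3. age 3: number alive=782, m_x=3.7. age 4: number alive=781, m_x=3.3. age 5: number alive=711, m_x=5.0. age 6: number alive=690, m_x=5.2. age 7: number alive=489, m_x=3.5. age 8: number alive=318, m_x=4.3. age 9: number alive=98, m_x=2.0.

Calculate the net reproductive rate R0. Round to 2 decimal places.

lx = nx/n0 = nx/800: 1, 0.9975, 0.9875, 0.9775, 0.97625, 0.88875, 0.8625, 0.61125, 0.3975, 0.1225
lx·mx by age: 0, 1.596, 2.27125, 3.61675, 3.221625, 4.44375, 4.485, 2.139375, 1.70925, 0.245
R0 = Σ lx·mx = 23.728 → 23.73

23.73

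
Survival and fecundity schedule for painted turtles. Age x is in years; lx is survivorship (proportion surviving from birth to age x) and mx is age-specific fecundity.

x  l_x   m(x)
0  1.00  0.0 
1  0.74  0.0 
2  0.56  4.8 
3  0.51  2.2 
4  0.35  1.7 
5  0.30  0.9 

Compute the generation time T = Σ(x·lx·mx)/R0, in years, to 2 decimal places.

2.67

lx·mx: 0, 0, 2.688, 1.122, 0.595, 0.27 → R0 = 4.675
x·lx·mx: 0, 0, 5.376, 3.366, 2.38, 1.35 → Σ = 12.472
T = 12.472 / 4.675 = 2.667807… → 2.67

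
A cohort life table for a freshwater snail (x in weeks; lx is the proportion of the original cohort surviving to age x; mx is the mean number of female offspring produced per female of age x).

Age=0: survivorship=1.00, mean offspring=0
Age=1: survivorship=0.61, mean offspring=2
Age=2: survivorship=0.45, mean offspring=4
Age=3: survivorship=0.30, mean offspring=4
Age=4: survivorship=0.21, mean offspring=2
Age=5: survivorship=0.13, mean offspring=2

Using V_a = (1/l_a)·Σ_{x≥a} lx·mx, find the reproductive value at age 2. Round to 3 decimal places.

lx·mx for x ≥ 2: 1.8, 1.2, 0.42, 0.26 → sum = 3.68
V_2 = 3.68 / l_2 = 3.68 / 0.45 = 8.177778… → 8.178

8.178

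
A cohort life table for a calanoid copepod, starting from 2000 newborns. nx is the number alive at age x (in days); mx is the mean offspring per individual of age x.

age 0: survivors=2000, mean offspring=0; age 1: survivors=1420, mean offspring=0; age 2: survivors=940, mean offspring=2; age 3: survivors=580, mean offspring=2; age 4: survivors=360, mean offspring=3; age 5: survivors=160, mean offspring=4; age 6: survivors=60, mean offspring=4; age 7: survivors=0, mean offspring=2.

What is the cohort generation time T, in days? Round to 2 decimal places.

3.24

lx = nx/n0 = nx/2000: 1, 0.71, 0.47, 0.29, 0.18, 0.08, 0.03, 0
lx·mx: 0, 0, 0.94, 0.58, 0.54, 0.32, 0.12, 0 → R0 = 2.5
x·lx·mx: 0, 0, 1.88, 1.74, 2.16, 1.6, 0.72, 0 → Σ = 8.1
T = 8.1 / 2.5 = 3.24 → 3.24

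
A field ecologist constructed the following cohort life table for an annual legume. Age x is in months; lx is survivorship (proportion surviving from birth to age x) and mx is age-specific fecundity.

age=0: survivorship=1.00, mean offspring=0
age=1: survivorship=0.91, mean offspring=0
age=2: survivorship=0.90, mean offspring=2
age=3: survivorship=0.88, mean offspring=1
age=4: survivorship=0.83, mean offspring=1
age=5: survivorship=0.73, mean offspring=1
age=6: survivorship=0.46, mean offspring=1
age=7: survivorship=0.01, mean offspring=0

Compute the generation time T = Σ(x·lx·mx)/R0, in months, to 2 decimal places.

3.40

lx·mx: 0, 0, 1.8, 0.88, 0.83, 0.73, 0.46, 0 → R0 = 4.7
x·lx·mx: 0, 0, 3.6, 2.64, 3.32, 3.65, 2.76, 0 → Σ = 15.97
T = 15.97 / 4.7 = 3.397872… → 3.40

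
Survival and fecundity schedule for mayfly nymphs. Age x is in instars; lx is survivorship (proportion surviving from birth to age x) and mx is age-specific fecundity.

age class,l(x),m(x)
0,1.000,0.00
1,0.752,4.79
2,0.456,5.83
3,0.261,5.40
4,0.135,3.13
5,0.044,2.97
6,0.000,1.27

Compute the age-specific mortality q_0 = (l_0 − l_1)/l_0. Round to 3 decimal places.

0.248

q_0 = (l_0 − l_1) / l_0 = (1 − 0.752) / 1
     = 0.248 / 1 = 0.248 → 0.248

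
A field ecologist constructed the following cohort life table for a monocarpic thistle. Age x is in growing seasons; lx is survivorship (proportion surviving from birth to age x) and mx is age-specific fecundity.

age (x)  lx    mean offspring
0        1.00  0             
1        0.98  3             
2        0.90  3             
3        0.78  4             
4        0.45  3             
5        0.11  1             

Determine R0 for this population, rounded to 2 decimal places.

10.22

lx·mx by age: 0, 2.94, 2.7, 3.12, 1.35, 0.11
R0 = Σ lx·mx = 10.22 → 10.22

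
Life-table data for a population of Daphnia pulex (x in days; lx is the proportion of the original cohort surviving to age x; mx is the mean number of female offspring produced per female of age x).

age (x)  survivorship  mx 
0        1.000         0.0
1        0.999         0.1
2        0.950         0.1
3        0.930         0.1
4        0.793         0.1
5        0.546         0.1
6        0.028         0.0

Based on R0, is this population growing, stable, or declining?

declining

R0 = Σ lx·mx = 0 + 0.0999 + 0.095 + 0.093 + 0.0793 + 0.0546 + 0 = 0.4218
R0 < 1, so the population is declining.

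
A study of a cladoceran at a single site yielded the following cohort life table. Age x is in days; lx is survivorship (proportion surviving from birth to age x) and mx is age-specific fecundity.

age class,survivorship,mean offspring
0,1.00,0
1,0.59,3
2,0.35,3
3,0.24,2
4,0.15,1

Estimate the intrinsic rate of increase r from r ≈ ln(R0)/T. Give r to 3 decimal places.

0.723

R0 = Σ lx·mx = 0 + 1.77 + 1.05 + 0.48 + 0.15 = 3.45
Σ x·lx·mx = 5.91; T = 5.91/3.45 = 1.71304…
r ≈ ln(R0)/T = ln(3.45)/1.71304… = 0.72291… → 0.723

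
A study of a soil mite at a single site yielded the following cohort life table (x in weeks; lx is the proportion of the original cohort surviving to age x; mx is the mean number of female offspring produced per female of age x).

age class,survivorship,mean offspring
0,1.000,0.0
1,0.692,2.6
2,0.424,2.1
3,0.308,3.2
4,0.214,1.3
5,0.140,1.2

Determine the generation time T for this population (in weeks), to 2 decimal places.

2.06

lx·mx: 0, 1.7992, 0.8904, 0.9856, 0.2782, 0.168 → R0 = 4.1214
x·lx·mx: 0, 1.7992, 1.7808, 2.9568, 1.1128, 0.84 → Σ = 8.4896
T = 8.4896 / 4.1214 = 2.059883… → 2.06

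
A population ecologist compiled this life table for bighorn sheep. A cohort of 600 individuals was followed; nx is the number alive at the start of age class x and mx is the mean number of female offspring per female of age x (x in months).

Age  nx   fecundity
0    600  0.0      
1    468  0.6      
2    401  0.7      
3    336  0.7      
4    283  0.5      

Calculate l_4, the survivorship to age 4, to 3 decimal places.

l_4 = n_4/n_0 = 283/600 = 0.471667… → 0.472

0.472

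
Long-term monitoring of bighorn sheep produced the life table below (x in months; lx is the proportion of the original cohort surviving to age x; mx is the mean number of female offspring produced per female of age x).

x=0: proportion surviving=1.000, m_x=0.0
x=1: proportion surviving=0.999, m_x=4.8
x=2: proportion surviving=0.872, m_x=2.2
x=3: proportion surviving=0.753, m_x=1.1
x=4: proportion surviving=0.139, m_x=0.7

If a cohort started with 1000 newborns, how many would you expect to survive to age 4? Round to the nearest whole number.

139

Expected survivors = N0 · l_4 = 1000 × 0.139 = 139 → 139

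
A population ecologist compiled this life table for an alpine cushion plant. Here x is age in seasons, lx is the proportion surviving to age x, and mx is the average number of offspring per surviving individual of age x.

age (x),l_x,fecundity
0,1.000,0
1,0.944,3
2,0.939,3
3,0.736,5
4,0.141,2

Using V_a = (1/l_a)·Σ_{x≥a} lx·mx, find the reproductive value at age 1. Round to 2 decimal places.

lx·mx for x ≥ 1: 2.832, 2.817, 3.68, 0.282 → sum = 9.611
V_1 = 9.611 / l_1 = 9.611 / 0.944 = 10.181144… → 10.18

10.18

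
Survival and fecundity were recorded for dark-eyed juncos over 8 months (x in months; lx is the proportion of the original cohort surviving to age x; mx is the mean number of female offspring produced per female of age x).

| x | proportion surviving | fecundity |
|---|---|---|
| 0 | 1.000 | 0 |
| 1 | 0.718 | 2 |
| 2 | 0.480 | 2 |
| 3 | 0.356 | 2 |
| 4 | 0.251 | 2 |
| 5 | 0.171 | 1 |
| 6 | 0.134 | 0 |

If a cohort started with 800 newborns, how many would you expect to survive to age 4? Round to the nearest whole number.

Expected survivors = N0 · l_4 = 800 × 0.251 = 200.8 → 201

201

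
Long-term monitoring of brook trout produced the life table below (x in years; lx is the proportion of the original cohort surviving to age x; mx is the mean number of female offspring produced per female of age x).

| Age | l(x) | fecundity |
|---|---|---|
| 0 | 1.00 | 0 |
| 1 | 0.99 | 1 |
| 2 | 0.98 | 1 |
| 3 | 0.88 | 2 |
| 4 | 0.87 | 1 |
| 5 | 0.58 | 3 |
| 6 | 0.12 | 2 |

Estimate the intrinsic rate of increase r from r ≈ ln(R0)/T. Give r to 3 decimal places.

R0 = Σ lx·mx = 0 + 0.99 + 0.98 + 1.76 + 0.87 + 1.74 + 0.24 = 6.58
Σ x·lx·mx = 21.85; T = 21.85/6.58 = 3.32067…
r ≈ ln(R0)/T = ln(6.58)/3.32067… = 0.56737… → 0.567

0.567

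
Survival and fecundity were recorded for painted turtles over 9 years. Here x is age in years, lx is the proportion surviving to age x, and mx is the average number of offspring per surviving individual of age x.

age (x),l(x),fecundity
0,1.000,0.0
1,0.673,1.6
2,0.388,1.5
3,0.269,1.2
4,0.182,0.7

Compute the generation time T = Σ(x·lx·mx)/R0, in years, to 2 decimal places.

1.76

lx·mx: 0, 1.0768, 0.582, 0.3228, 0.1274 → R0 = 2.109
x·lx·mx: 0, 1.0768, 1.164, 0.9684, 0.5096 → Σ = 3.7188
T = 3.7188 / 2.109 = 1.7633… → 1.76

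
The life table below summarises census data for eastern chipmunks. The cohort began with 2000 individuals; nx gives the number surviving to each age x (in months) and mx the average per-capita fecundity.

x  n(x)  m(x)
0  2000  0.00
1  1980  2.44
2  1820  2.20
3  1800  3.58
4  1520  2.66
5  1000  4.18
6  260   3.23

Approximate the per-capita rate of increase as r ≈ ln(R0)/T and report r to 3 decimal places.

lx = nx/n0 = nx/2000: 1, 0.99, 0.91, 0.9, 0.76, 0.5, 0.13
R0 = Σ lx·mx = 0 + 2.4156 + 2.002 + 3.222 + 2.0216 + 2.09 + 0.4199 = 12.1711
Σ x·lx·mx = 37.1414; T = 37.1414/12.1711 = 3.05161…
r ≈ ln(R0)/T = ln(12.1711)/3.05161… = 0.81893… → 0.819

0.819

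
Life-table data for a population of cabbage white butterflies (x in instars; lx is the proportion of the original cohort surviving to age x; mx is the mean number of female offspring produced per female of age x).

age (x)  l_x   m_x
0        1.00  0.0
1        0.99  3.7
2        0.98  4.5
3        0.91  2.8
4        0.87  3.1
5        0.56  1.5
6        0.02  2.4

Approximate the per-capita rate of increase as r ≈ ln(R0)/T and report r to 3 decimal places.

1.065

R0 = Σ lx·mx = 0 + 3.663 + 4.41 + 2.548 + 2.697 + 0.84 + 0.048 = 14.206
Σ x·lx·mx = 35.403; T = 35.403/14.206 = 2.49212…
r ≈ ln(R0)/T = ln(14.206)/2.49212… = 1.06482… → 1.065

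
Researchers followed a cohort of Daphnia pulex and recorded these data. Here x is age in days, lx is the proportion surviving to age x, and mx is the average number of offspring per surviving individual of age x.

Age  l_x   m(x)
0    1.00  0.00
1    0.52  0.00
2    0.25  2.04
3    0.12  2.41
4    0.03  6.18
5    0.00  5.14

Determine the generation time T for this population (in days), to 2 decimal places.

lx·mx: 0, 0, 0.51, 0.2892, 0.1854, 0 → R0 = 0.9846
x·lx·mx: 0, 0, 1.02, 0.8676, 0.7416, 0 → Σ = 2.6292
T = 2.6292 / 0.9846 = 2.670323… → 2.67

2.67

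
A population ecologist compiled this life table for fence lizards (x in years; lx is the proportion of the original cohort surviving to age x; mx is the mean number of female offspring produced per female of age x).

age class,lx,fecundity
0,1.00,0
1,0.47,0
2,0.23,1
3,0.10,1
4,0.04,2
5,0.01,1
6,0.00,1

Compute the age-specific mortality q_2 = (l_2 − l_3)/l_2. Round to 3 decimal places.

q_2 = (l_2 − l_3) / l_2 = (0.23 − 0.1) / 0.23
     = 0.13 / 0.23 = 0.565217… → 0.565

0.565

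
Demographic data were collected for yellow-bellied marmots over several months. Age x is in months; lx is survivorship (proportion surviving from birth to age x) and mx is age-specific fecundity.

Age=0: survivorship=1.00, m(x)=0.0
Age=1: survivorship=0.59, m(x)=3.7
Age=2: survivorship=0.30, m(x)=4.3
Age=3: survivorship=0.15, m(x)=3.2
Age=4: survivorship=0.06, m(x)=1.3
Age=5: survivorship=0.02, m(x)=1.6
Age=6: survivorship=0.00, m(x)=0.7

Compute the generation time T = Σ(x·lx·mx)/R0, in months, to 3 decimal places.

lx·mx: 0, 2.183, 1.29, 0.48, 0.078, 0.032, 0 → R0 = 4.063
x·lx·mx: 0, 2.183, 2.58, 1.44, 0.312, 0.16, 0 → Σ = 6.675
T = 6.675 / 4.063 = 1.642875… → 1.643

1.643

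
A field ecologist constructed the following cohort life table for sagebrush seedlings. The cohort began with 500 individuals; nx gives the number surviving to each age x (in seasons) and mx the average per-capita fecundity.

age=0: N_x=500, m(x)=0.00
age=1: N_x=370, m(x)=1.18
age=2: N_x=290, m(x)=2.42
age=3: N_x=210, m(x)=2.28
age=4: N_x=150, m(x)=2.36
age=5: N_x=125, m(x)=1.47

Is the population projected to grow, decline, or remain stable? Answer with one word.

growing

lx = nx/n0 = nx/500: 1, 0.74, 0.58, 0.42, 0.3, 0.25
R0 = Σ lx·mx = 0 + 0.8732 + 1.4036 + 0.9576 + 0.708 + 0.3675 = 4.3099
R0 > 1, so the population is growing.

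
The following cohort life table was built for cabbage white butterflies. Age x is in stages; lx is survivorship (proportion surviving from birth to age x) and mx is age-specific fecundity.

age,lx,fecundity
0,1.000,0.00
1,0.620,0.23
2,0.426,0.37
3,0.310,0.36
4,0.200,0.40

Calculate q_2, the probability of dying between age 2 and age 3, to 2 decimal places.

q_2 = (l_2 − l_3) / l_2 = (0.426 − 0.31) / 0.426
     = 0.116 / 0.426 = 0.2723… → 0.27

0.27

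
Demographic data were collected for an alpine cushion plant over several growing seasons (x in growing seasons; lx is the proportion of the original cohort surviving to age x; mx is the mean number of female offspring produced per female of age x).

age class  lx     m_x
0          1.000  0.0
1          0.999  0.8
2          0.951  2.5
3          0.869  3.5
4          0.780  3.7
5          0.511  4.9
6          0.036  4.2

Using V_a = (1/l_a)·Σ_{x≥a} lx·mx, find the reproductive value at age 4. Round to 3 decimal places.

lx·mx for x ≥ 4: 2.886, 2.5039, 0.1512 → sum = 5.5411
V_4 = 5.5411 / l_4 = 5.5411 / 0.78 = 7.103974… → 7.104

7.104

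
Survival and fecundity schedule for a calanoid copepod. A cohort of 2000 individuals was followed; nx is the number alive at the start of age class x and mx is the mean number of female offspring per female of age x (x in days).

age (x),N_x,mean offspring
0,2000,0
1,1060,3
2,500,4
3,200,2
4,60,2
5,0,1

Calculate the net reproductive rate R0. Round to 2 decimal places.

lx = nx/n0 = nx/2000: 1, 0.53, 0.25, 0.1, 0.03, 0
lx·mx by age: 0, 1.59, 1, 0.2, 0.06, 0
R0 = Σ lx·mx = 2.85 → 2.85

2.85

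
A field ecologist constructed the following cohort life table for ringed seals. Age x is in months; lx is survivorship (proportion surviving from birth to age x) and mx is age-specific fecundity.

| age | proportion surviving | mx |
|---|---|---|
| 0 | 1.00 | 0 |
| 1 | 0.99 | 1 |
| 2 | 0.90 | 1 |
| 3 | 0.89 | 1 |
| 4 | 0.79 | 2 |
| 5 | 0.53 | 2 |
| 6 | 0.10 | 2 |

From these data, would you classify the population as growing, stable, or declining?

growing

R0 = Σ lx·mx = 0 + 0.99 + 0.9 + 0.89 + 1.58 + 1.06 + 0.2 = 5.62
R0 > 1, so the population is growing.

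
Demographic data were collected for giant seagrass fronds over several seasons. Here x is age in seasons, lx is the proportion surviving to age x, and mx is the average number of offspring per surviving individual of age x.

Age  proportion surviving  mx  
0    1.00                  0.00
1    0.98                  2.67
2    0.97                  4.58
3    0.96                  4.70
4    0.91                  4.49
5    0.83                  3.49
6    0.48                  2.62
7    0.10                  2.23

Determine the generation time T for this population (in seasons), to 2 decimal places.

lx·mx: 0, 2.6166, 4.4426, 4.512, 4.0859, 2.8967, 1.2576, 0.223 → R0 = 20.0344
x·lx·mx: 0, 2.6166, 8.8852, 13.536, 16.3436, 14.4835, 7.5456, 1.561 → Σ = 64.9715
T = 64.9715 / 20.0344 = 3.242997… → 3.24

3.24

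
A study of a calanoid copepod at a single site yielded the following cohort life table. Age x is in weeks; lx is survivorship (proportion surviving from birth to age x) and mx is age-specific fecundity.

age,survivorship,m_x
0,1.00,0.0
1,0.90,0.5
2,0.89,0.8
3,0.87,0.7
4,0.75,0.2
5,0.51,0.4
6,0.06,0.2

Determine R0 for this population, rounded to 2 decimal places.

2.14

lx·mx by age: 0, 0.45, 0.712, 0.609, 0.15, 0.204, 0.012
R0 = Σ lx·mx = 2.137 → 2.14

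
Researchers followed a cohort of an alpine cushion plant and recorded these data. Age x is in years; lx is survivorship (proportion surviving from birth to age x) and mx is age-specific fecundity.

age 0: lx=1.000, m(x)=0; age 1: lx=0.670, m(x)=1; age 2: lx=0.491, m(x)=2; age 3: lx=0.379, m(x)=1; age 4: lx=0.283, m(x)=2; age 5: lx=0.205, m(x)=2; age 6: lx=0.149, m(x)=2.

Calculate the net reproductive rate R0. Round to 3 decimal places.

3.305

lx·mx by age: 0, 0.67, 0.982, 0.379, 0.566, 0.41, 0.298
R0 = Σ lx·mx = 3.305 → 3.305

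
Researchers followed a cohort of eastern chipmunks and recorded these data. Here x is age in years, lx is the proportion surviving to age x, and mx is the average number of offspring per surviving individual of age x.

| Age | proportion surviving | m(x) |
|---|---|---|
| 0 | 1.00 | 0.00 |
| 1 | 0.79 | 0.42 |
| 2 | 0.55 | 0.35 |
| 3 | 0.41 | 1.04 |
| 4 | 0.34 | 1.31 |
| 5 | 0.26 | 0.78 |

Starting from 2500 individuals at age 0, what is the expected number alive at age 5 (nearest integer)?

650

Expected survivors = N0 · l_5 = 2500 × 0.26 = 650 → 650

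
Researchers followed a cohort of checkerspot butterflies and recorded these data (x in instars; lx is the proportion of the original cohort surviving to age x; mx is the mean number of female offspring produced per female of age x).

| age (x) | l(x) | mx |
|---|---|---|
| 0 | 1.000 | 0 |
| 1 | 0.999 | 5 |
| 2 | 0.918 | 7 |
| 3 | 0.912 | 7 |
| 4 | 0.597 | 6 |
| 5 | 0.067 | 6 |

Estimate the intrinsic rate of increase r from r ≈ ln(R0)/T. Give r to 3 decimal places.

1.259

R0 = Σ lx·mx = 0 + 4.995 + 6.426 + 6.384 + 3.582 + 0.402 = 21.789
Σ x·lx·mx = 53.337; T = 53.337/21.789 = 2.44789…
r ≈ ln(R0)/T = ln(21.789)/2.44789… = 1.2588… → 1.259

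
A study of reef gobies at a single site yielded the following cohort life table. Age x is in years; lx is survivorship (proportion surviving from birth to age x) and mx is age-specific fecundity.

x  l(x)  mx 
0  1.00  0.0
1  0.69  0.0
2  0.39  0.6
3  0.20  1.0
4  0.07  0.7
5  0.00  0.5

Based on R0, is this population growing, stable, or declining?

declining

R0 = Σ lx·mx = 0 + 0 + 0.234 + 0.2 + 0.049 + 0 = 0.483
R0 < 1, so the population is declining.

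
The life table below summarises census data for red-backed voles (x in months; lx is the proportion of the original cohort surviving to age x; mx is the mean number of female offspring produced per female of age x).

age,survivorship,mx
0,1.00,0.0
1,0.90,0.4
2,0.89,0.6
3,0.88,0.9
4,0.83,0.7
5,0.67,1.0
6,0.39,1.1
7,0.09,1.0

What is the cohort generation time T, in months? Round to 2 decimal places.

lx·mx: 0, 0.36, 0.534, 0.792, 0.581, 0.67, 0.429, 0.09 → R0 = 3.456
x·lx·mx: 0, 0.36, 1.068, 2.376, 2.324, 3.35, 2.574, 0.63 → Σ = 12.682
T = 12.682 / 3.456 = 3.66956… → 3.67

3.67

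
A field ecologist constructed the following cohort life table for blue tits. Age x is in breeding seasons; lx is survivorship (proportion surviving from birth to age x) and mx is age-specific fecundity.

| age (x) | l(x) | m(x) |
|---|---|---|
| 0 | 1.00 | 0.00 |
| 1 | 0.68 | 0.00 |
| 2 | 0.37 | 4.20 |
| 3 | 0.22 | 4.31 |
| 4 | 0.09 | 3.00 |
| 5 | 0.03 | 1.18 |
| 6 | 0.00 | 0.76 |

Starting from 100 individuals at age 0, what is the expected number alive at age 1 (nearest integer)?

Expected survivors = N0 · l_1 = 100 × 0.68 = 68 → 68

68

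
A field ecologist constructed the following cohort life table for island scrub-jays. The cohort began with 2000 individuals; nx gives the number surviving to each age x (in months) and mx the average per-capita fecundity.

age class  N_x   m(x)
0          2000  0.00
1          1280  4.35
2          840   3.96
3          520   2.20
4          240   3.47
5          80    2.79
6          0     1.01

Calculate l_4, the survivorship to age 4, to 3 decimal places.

l_4 = n_4/n_0 = 240/2000 = 0.12 → 0.120

0.120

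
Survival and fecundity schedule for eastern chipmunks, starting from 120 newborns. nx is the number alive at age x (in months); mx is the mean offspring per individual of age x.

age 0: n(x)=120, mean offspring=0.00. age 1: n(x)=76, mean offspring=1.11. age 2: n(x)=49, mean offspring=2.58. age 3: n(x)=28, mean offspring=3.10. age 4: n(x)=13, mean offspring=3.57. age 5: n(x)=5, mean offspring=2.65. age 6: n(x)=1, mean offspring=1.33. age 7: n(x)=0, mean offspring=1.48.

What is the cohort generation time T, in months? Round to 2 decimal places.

lx = nx/n0 = nx/120: 1, 0.63333…, 0.40833…, 0.23333…, 0.10833…, 0.04167…, 0.00833…, 0
lx·mx: 0, 0.703…, 1.0535…, 0.723333…, 0.38675…, 0.110417…, 0.011083…, 0 → R0 = 2.988083…
x·lx·mx: 0, 0.703…, 2.107…, 2.17…, 1.547…, 0.552083…, 0.0665…, 0 → Σ = 7.145583…
T = 7.145583… / 2.988083… = 2.39136… → 2.39

2.39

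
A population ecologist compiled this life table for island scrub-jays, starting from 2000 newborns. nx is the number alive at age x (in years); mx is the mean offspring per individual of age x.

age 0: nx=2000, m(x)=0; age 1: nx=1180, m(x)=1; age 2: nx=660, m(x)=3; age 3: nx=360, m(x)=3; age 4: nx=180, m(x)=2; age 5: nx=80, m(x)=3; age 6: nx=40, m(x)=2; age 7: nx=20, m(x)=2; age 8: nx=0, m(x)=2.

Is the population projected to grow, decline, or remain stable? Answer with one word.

growing

lx = nx/n0 = nx/2000: 1, 0.59, 0.33, 0.18, 0.09, 0.04, 0.02, 0.01, 0
R0 = Σ lx·mx = 0 + 0.59 + 0.99 + 0.54 + 0.18 + 0.12 + 0.04 + 0.02 + 0 = 2.48
R0 > 1, so the population is growing.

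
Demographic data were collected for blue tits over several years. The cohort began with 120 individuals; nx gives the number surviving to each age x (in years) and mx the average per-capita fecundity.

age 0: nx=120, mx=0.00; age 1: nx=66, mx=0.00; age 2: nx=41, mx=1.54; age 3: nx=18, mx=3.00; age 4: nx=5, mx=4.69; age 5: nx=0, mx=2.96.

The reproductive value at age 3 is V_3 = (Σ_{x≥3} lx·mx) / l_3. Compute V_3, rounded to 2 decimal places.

lx = nx/n0 = nx/120: 1, 0.55, 0.34167…, 0.15, 0.04167…, 0
lx·mx for x ≥ 3: 0.45, 0.195417…, 0 → sum = 0.645417…
V_3 = 0.645417… / l_3 = 0.645417… / 0.15 = 4.302778… → 4.30

4.30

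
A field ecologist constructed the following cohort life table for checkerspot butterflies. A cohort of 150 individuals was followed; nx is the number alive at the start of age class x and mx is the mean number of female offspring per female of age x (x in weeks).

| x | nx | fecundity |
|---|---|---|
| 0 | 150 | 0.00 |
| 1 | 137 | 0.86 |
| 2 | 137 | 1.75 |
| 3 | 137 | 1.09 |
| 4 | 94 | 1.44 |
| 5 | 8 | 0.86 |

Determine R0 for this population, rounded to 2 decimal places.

lx = nx/n0 = nx/150: 1, 0.91333…, 0.91333…, 0.91333…, 0.62667…, 0.05333…
lx·mx by age: 0, 0.785467…, 1.598333…, 0.995533…, 0.9024…, 0.045867…
R0 = Σ lx·mx = 4.3276… → 4.33

4.33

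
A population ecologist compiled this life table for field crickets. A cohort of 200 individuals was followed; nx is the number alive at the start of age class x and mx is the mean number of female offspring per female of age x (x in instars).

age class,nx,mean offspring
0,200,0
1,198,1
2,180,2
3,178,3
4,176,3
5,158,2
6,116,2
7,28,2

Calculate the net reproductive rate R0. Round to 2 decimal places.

lx = nx/n0 = nx/200: 1, 0.99, 0.9, 0.89, 0.88, 0.79, 0.58, 0.14
lx·mx by age: 0, 0.99, 1.8, 2.67, 2.64, 1.58, 1.16, 0.28
R0 = Σ lx·mx = 11.12 → 11.12

11.12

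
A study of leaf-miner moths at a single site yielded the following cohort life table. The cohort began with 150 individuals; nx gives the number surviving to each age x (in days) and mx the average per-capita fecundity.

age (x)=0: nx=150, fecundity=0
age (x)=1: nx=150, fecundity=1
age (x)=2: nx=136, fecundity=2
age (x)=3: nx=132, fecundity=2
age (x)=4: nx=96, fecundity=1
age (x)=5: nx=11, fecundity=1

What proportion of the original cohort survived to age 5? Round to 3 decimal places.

0.073

l_5 = n_5/n_0 = 11/150 = 0.073333… → 0.073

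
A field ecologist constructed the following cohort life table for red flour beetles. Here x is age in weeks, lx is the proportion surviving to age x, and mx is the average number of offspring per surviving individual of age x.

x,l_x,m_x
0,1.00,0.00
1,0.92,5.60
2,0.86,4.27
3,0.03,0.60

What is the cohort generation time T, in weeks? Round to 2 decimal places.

1.42

lx·mx: 0, 5.152, 3.6722, 0.018 → R0 = 8.8422
x·lx·mx: 0, 5.152, 7.3444, 0.054 → Σ = 12.5504
T = 12.5504 / 8.8422 = 1.419375… → 1.42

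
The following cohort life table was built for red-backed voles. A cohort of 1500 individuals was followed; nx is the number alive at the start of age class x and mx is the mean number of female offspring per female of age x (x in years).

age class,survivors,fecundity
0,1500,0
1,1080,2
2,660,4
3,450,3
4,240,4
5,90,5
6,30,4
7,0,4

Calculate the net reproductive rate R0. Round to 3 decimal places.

5.120

lx = nx/n0 = nx/1500: 1, 0.72, 0.44, 0.3, 0.16, 0.06, 0.02, 0
lx·mx by age: 0, 1.44, 1.76, 0.9, 0.64, 0.3, 0.08, 0
R0 = Σ lx·mx = 5.12 → 5.120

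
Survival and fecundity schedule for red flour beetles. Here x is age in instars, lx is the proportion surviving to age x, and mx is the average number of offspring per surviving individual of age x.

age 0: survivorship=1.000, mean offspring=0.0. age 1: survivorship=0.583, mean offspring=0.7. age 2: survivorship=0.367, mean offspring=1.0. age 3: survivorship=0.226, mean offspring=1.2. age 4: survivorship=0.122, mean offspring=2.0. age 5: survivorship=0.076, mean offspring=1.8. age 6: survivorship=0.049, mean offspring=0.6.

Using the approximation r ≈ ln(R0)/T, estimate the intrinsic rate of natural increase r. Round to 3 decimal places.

0.144

R0 = Σ lx·mx = 0 + 0.4081 + 0.367 + 0.2712 + 0.244 + 0.1368 + 0.0294 = 1.4565
Σ x·lx·mx = 3.7921; T = 3.7921/1.4565 = 2.60357…
r ≈ ln(R0)/T = ln(1.4565)/2.60357… = 0.14443… → 0.144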